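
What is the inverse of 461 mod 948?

By the extended Euclidean algorithm:
948 = 2×461 + 26
461 = 17×26 + 19
26 = 1×19 + 7
19 = 2×7 + 5
7 = 1×5 + 2
5 = 2×2 + 1
2 = 2×1 + 0
gcd(461, 948) = 1, so the inverse exists.
Back-substitute for 1:
1 = 1×5 − 2×2
  = −2×7 + 3×5
  = 3×19 − 8×7
  = −8×26 + 11×19
  = 11×461 − 195×26
  = −195×948 + 401×461
So 461⁻¹ ≡ 401 (mod 948).

401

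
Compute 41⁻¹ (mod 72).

By the extended Euclidean algorithm:
72 = 1×41 + 31
41 = 1×31 + 10
31 = 3×10 + 1
10 = 10×1 + 0
gcd(41, 72) = 1, so the inverse exists.
Bézout: 1 = 4×72 − 7×41.
So 41⁻¹ ≡ −7 ≡ 65 (mod 72).

65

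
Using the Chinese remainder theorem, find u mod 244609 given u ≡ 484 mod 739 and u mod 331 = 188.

739⁻¹ mod 331: 739*43 ≡ 1 (mod 331), so 739⁻¹ ≡ 43.
u = 484 + 739*((188 − 484)*43 mod 331) = 484 + 739*181 = 134243.
Check: 134243 mod 739 = 484, 134243 mod 331 = 188. ✓

134243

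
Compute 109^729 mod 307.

9

Compute successive squares:
729 in binary is 1011011001, i.e. 729 = 512 + 128 + 64 + 16 + 8 + 1.
109^1 ≡ 109 (mod 307)
109^2 ≡ 109^2 = 11881 ≡ 215 (mod 307)
109^4 ≡ 215^2 = 46225 ≡ 175 (mod 307)
109^8 ≡ 175^2 = 30625 ≡ 232 (mod 307)
109^16 ≡ 232^2 = 53824 ≡ 99 (mod 307)
109^32 ≡ 99^2 = 9801 ≡ 284 (mod 307)
109^64 ≡ 284^2 = 80656 ≡ 222 (mod 307)
109^128 ≡ 222^2 = 49284 ≡ 164 (mod 307)
109^256 ≡ 164^2 = 26896 ≡ 187 (mod 307)
109^512 ≡ 187^2 = 34969 ≡ 278 (mod 307)
109^729 = 109^512 × 109^128 × 109^64 × 109^16 × 109^8 × 109^1 ≡ 278 × 164 × 222 × 99 × 232 × 109 (mod 307).
Accumulate the product:
278 × 164 = 45592 ≡ 156
156 × 222 = 34632 ≡ 248
248 × 99 = 24552 ≡ 299
299 × 232 = 69368 ≡ 293
293 × 109 = 31937 ≡ 9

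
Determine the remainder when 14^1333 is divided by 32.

0

1333 in binary is 10100110101, i.e. 1333 = 1024 + 256 + 32 + 16 + 4 + 1.
14^1 ≡ 14 (mod 32)
14^2 ≡ 14^2 = 196 ≡ 4 (mod 32)
14^4 ≡ 4^2 = 16 (mod 32)
14^8 ≡ 16^2 = 256 ≡ 0 (mod 32)
14^16 ≡ 0^2 = 0 (mod 32)
14^32 ≡ 0^2 = 0 (mod 32)
14^64 ≡ 0^2 = 0 (mod 32)
14^128 ≡ 0^2 = 0 (mod 32)
14^256 ≡ 0^2 = 0 (mod 32)
14^512 ≡ 0^2 = 0 (mod 32)
14^1024 ≡ 0^2 = 0 (mod 32)
14^1333 = 14^1024 · 14^256 · 14^32 · 14^16 · 14^4 · 14^1 ≡ 0 · 0 · 0 · 0 · 16 · 14 (mod 32).
Accumulate the product:
0 · 0 = 0
0 · 0 = 0
0 · 0 = 0
0 · 16 = 0
0 · 14 = 0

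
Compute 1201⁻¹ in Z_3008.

By the extended Euclidean algorithm:
3008 = 2*1201 + 606
1201 = 1*606 + 595
606 = 1*595 + 11
595 = 54*11 + 1
11 = 11*1 + 0
gcd(1201, 3008) = 1, so the inverse exists.
Back-substitute for 1:
1 = 1*595 − 54*11
  = −54*606 + 55*595
  = 55*1201 − 109*606
  = −109*3008 + 273*1201
So 1201⁻¹ ≡ 273 (mod 3008).

273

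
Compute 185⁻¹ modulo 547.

479

By the extended Euclidean algorithm:
547 = 2×185 + 177
185 = 1×177 + 8
177 = 22×8 + 1
8 = 8×1 + 0
gcd(185, 547) = 1, so the inverse exists.
Bézout: 1 = 23×547 − 68×185.
So 185⁻¹ ≡ −68 ≡ 479 (mod 547).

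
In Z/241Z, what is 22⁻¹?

11

241 = 10×22 + 21
22 = 1×21 + 1
21 = 21×1 + 0
gcd(22, 241) = 1, so the inverse exists.
Bézout: 1 = −1×241 + 11×22.
So 22⁻¹ ≡ 11 (mod 241).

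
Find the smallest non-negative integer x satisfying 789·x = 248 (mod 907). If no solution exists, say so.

167

gcd(789, 907) = 1, so a unique solution mod 907 exists.
789⁻¹ ≡ 392 (mod 907).
x ≡ 392·248 ≡ 167 (mod 907).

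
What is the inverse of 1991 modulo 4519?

1986

Run the extended Euclidean algorithm:
4519 = 2·1991 + 537
1991 = 3·537 + 380
537 = 1·380 + 157
380 = 2·157 + 66
157 = 2·66 + 25
66 = 2·25 + 16
25 = 1·16 + 9
16 = 1·9 + 7
9 = 1·7 + 2
7 = 3·2 + 1
2 = 2·1 + 0
gcd(1991, 4519) = 1, so the inverse exists.
Back-substitute for 1:
1 = 1·7 − 3·2
  = −3·9 + 4·7
  = 4·16 − 7·9
  = −7·25 + 11·16
  = 11·66 − 29·25
  = −29·157 + 69·66
  = 69·380 − 167·157
  = −167·537 + 236·380
  = 236·1991 − 875·537
  = −875·4519 + 1986·1991
So 1991⁻¹ ≡ 1986 (mod 4519).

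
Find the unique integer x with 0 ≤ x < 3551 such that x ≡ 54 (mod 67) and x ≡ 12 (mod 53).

67⁻¹ mod 53: 67*19 ≡ 1 (mod 53), so 67⁻¹ ≡ 19.
x = 54 + 67*((12 − 54)*19 mod 53) = 54 + 67*50 = 3404.

3404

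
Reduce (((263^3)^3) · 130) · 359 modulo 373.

282

(263)^3 ≡ 237 (mod 373)
(237)^3 ≡ 56 (mod 373)
56 · 130 = 7280 ≡ 193 (mod 373)
193 · 359 = 69287 ≡ 282 (mod 373)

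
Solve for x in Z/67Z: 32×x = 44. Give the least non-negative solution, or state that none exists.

60

gcd(32, 67) = 1, so a unique solution mod 67 exists.
32⁻¹ ≡ 44 (mod 67).
x ≡ 44×44 ≡ 60 (mod 67).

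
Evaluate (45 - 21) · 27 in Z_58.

10

45 - 21 = 24
24 · 27 = 648 ≡ 10 (mod 58)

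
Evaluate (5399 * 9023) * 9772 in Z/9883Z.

9856

5399 * 9023 = 48715177 ≡ 1870 (mod 9883)
1870 * 9772 = 18273640 ≡ 9856 (mod 9883)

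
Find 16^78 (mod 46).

16

78 in binary is 1001110, i.e. 78 = 64 + 8 + 4 + 2.
16^1 ≡ 16 (mod 46)
16^2 ≡ 16^2 = 256 ≡ 26 (mod 46)
16^4 ≡ 26^2 = 676 ≡ 32 (mod 46)
16^8 ≡ 32^2 = 1024 ≡ 12 (mod 46)
16^16 ≡ 12^2 = 144 ≡ 6 (mod 46)
16^32 ≡ 6^2 = 36 (mod 46)
16^64 ≡ 36^2 = 1296 ≡ 8 (mod 46)
16^78 = 16^64 × 16^8 × 16^4 × 16^2 ≡ 8 × 12 × 32 × 26 (mod 46).
Accumulate the product:
8 × 12 = 96 ≡ 4
4 × 32 = 128 ≡ 36
36 × 26 = 936 ≡ 16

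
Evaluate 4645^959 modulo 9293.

176

4645^1 ≡ 4645 (mod 9293)
4645^2 ≡ 4645^2 = 21576025 ≡ 6972 (mod 9293)
4645^4 ≡ 6972^2 = 48608784 ≡ 6394 (mod 9293)
4645^8 ≡ 6394^2 = 40883236 ≡ 3329 (mod 9293)
4645^16 ≡ 3329^2 = 11082241 ≡ 4985 (mod 9293)
4645^32 ≡ 4985^2 = 24850225 ≡ 743 (mod 9293)
4645^64 ≡ 743^2 = 552049 ≡ 3762 (mod 9293)
4645^128 ≡ 3762^2 = 14152644 ≡ 8698 (mod 9293)
4645^256 ≡ 8698^2 = 75655204 ≡ 891 (mod 9293)
4645^512 ≡ 891^2 = 793881 ≡ 3976 (mod 9293)
4645^959 = 4645^512 · 4645^256 · 4645^128 · 4645^32 · 4645^16 · 4645^8 · 4645^4 · 4645^2 · 4645^1 ≡ 3976 · 891 · 8698 · 743 · 4985 · 3329 · 6394 · 6972 · 4645 (mod 9293).
Accumulate the product:
3976 · 891 = 3542616 ≡ 1983
1983 · 8698 = 17248134 ≡ 326
326 · 743 = 242218 ≡ 600
600 · 4985 = 2991000 ≡ 7947
7947 · 3329 = 26455563 ≡ 7685
7685 · 6394 = 49137890 ≡ 5799
5799 · 6972 = 40430628 ≡ 6078
6078 · 4645 = 28232310 ≡ 176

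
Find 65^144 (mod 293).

81

144 in binary is 10010000, i.e. 144 = 128 + 16.
65^1 ≡ 65 (mod 293)
65^2 ≡ 65^2 = 4225 ≡ 123 (mod 293)
65^4 ≡ 123^2 = 15129 ≡ 186 (mod 293)
65^8 ≡ 186^2 = 34596 ≡ 22 (mod 293)
65^16 ≡ 22^2 = 484 ≡ 191 (mod 293)
65^32 ≡ 191^2 = 36481 ≡ 149 (mod 293)
65^64 ≡ 149^2 = 22201 ≡ 226 (mod 293)
65^128 ≡ 226^2 = 51076 ≡ 94 (mod 293)
65^144 = 65^128 × 65^16 ≡ 94 × 191 (mod 293).
94 × 191 = 17954 ≡ 81 (mod 293).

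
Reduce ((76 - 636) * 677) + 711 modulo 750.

76 - 636 = -560 ≡ 190 (mod 750)
190 * 677 = 128630 ≡ 380 (mod 750)
380 + 711 = 1091 ≡ 341 (mod 750)

341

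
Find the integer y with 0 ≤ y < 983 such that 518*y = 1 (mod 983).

575

Run the extended Euclidean algorithm:
983 = 1×518 + 465
518 = 1×465 + 53
465 = 8×53 + 41
53 = 1×41 + 12
41 = 3×12 + 5
12 = 2×5 + 2
5 = 2×2 + 1
2 = 2×1 + 0
gcd(518, 983) = 1, so the inverse exists.
Bézout: 1 = 215×983 − 408×518.
So 518⁻¹ ≡ −408 ≡ 575 (mod 983).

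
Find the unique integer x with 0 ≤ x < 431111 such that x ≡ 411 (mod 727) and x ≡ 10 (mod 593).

727⁻¹ mod 593: 727×208 ≡ 1 (mod 593), so 727⁻¹ ≡ 208.
x = 411 + 727×((10 − 411)×208 mod 593) = 411 + 727×205 = 149446.
Check: 149446 mod 727 = 411, 149446 mod 593 = 10. ✓

149446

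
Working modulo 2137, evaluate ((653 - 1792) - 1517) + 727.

653 - 1792 = -1139 ≡ 998 (mod 2137)
998 - 1517 = -519 ≡ 1618 (mod 2137)
1618 + 727 = 2345 ≡ 208 (mod 2137)

208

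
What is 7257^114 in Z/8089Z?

Compute successive squares:
7257^1 ≡ 7257 (mod 8089)
7257^2 ≡ 7257^2 = 52664049 ≡ 4659 (mod 8089)
7257^4 ≡ 4659^2 = 21706281 ≡ 3494 (mod 8089)
7257^8 ≡ 3494^2 = 12208036 ≡ 1735 (mod 8089)
7257^16 ≡ 1735^2 = 3010225 ≡ 1117 (mod 8089)
7257^32 ≡ 1117^2 = 1247689 ≡ 1983 (mod 8089)
7257^64 ≡ 1983^2 = 3932289 ≡ 1035 (mod 8089)
7257^114 = 7257^64 * 7257^32 * 7257^16 * 7257^2 ≡ 1035 * 1983 * 1117 * 4659 (mod 8089).
Accumulate the product:
1035 * 1983 = 2052405 ≡ 5888
5888 * 1117 = 6576896 ≡ 539
539 * 4659 = 2511201 ≡ 3611

3611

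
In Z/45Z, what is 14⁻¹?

29

45 = 3*14 + 3
14 = 4*3 + 2
3 = 1*2 + 1
2 = 2*1 + 0
gcd(14, 45) = 1, so the inverse exists.
Back-substitute for 1:
1 = 1*3 − 1*2
  = −1*14 + 5*3
  = 5*45 − 16*14
So 14⁻¹ ≡ −16 ≡ 29 (mod 45).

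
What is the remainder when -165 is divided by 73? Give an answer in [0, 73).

-165 = -3*73 + 54, so -165 ≡ 54 (mod 73).

54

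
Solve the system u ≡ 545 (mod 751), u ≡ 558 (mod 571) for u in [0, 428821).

41099

751⁻¹ mod 571: 751·92 ≡ 1 (mod 571), so 751⁻¹ ≡ 92.
u = 545 + 751·((558 − 545)·92 mod 571) = 545 + 751·54 = 41099.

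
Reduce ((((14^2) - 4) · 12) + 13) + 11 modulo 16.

(14)^2 ≡ 4 (mod 16)
4 - 4 = 0
0 · 12 = 0
0 + 13 = 13
13 + 11 = 24 ≡ 8 (mod 16)

8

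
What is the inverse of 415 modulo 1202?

1202 = 2×415 + 372
415 = 1×372 + 43
372 = 8×43 + 28
43 = 1×28 + 15
28 = 1×15 + 13
15 = 1×13 + 2
13 = 6×2 + 1
2 = 2×1 + 0
gcd(415, 1202) = 1, so the inverse exists.
Back-substitute for 1:
1 = 1×13 − 6×2
  = −6×15 + 7×13
  = 7×28 − 13×15
  = −13×43 + 20×28
  = 20×372 − 173×43
  = −173×415 + 193×372
  = 193×1202 − 559×415
So 415⁻¹ ≡ −559 ≡ 643 (mod 1202).

643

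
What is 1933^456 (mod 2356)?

456 in binary is 111001000, i.e. 456 = 256 + 128 + 64 + 8.
1933^1 ≡ 1933 (mod 2356)
1933^2 ≡ 1933^2 = 3736489 ≡ 2229 (mod 2356)
1933^4 ≡ 2229^2 = 4968441 ≡ 1993 (mod 2356)
1933^8 ≡ 1993^2 = 3972049 ≡ 2189 (mod 2356)
1933^16 ≡ 2189^2 = 4791721 ≡ 1973 (mod 2356)
1933^32 ≡ 1973^2 = 3892729 ≡ 617 (mod 2356)
1933^64 ≡ 617^2 = 380689 ≡ 1373 (mod 2356)
1933^128 ≡ 1373^2 = 1885129 ≡ 329 (mod 2356)
1933^256 ≡ 329^2 = 108241 ≡ 2221 (mod 2356)
1933^456 = 1933^256 · 1933^128 · 1933^64 · 1933^8 ≡ 2221 · 329 · 1373 · 2189 (mod 2356).
Accumulate the product:
2221 · 329 = 730709 ≡ 349
349 · 1373 = 479177 ≡ 909
909 · 2189 = 1989801 ≡ 1337

1337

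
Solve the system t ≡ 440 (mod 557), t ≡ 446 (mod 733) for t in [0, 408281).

366946

557⁻¹ mod 733: 557·354 ≡ 1 (mod 733), so 557⁻¹ ≡ 354.
t = 440 + 557·((446 − 440)·354 mod 733) = 440 + 557·658 = 366946.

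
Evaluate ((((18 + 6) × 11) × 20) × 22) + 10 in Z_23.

18 + 6 = 24 ≡ 1 (mod 23)
1 × 11 = 11
11 × 20 = 220 ≡ 13 (mod 23)
13 × 22 = 286 ≡ 10 (mod 23)
10 + 10 = 20

20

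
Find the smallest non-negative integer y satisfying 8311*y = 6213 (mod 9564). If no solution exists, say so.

4071

gcd(8311, 9564) = 1, so a unique solution mod 9564 exists.
8311⁻¹ ≡ 6175 (mod 9564).
y ≡ 6175*6213 ≡ 4071 (mod 9564).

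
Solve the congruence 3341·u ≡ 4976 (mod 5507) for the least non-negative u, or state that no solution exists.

gcd(3341, 5507) = 1, so a unique solution mod 5507 exists.
3341⁻¹ ≡ 1706 (mod 5507).
u ≡ 1706·4976 ≡ 2769 (mod 5507).

2769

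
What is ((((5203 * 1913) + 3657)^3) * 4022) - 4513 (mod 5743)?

5203 * 1913 = 9953339 ≡ 720 (mod 5743)
720 + 3657 = 4377
(4377)^3 ≡ 2565 (mod 5743)
2565 * 4022 = 10316430 ≡ 2002 (mod 5743)
2002 - 4513 = -2511 ≡ 3232 (mod 5743)

3232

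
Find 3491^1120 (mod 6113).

1120 in binary is 10001100000, i.e. 1120 = 1024 + 64 + 32.
3491^1 ≡ 3491 (mod 6113)
3491^2 ≡ 3491^2 = 12187081 ≡ 3872 (mod 6113)
3491^4 ≡ 3872^2 = 14992384 ≡ 3308 (mod 6113)
3491^8 ≡ 3308^2 = 10942864 ≡ 594 (mod 6113)
3491^16 ≡ 594^2 = 352836 ≡ 4395 (mod 6113)
3491^32 ≡ 4395^2 = 19316025 ≡ 5058 (mod 6113)
3491^64 ≡ 5058^2 = 25583364 ≡ 459 (mod 6113)
3491^128 ≡ 459^2 = 210681 ≡ 2839 (mod 6113)
3491^256 ≡ 2839^2 = 8059921 ≡ 2987 (mod 6113)
3491^512 ≡ 2987^2 = 8922169 ≡ 3302 (mod 6113)
3491^1024 ≡ 3302^2 = 10903204 ≡ 3725 (mod 6113)
3491^1120 = 3491^1024 × 3491^64 × 3491^32 ≡ 3725 × 459 × 5058 (mod 6113).
Accumulate the product:
3725 × 459 = 1709775 ≡ 4248
4248 × 5058 = 21486384 ≡ 5302

5302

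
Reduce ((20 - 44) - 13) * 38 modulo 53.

20 - 44 = -24 ≡ 29 (mod 53)
29 - 13 = 16
16 * 38 = 608 ≡ 25 (mod 53)

25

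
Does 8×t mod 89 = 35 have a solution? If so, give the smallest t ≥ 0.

60

gcd(8, 89) = 1, so a unique solution mod 89 exists.
8⁻¹ ≡ 78 (mod 89).
t ≡ 78×35 ≡ 60 (mod 89).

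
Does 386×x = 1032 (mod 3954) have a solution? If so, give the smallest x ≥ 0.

1068

gcd(386, 3954) = 2, and 2 | 1032, so solutions exist.
Divide through by 2: 193×x ≡ 516 mod 1977.
193⁻¹ ≡ 799 (mod 1977).
x ≡ 799×516 ≡ 1068 (mod 1977).
The smallest non-negative solution is x = 1068.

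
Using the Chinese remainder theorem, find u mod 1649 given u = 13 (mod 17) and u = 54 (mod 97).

17⁻¹ mod 97: 17*40 ≡ 1 (mod 97), so 17⁻¹ ≡ 40.
u = 13 + 17*((54 − 13)*40 mod 97) = 13 + 17*88 = 1509.

1509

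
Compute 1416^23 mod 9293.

6586

23 in binary is 10111, i.e. 23 = 16 + 4 + 2 + 1.
1416^1 ≡ 1416 (mod 9293)
1416^2 ≡ 1416^2 = 2005056 ≡ 7061 (mod 9293)
1416^4 ≡ 7061^2 = 49857721 ≡ 776 (mod 9293)
1416^8 ≡ 776^2 = 602176 ≡ 7424 (mod 9293)
1416^16 ≡ 7424^2 = 55115776 ≡ 8286 (mod 9293)
1416^23 = 1416^16 · 1416^4 · 1416^2 · 1416^1 ≡ 8286 · 776 · 7061 · 1416 (mod 9293).
Accumulate the product:
8286 · 776 = 6429936 ≡ 8473
8473 · 7061 = 59827853 ≡ 8812
8812 · 1416 = 12477792 ≡ 6586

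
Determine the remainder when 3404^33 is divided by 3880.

33 in binary is 100001, i.e. 33 = 32 + 1.
3404^1 ≡ 3404 (mod 3880)
3404^2 ≡ 3404^2 = 11587216 ≡ 1536 (mod 3880)
3404^4 ≡ 1536^2 = 2359296 ≡ 256 (mod 3880)
3404^8 ≡ 256^2 = 65536 ≡ 3456 (mod 3880)
3404^16 ≡ 3456^2 = 11943936 ≡ 1296 (mod 3880)
3404^32 ≡ 1296^2 = 1679616 ≡ 3456 (mod 3880)
3404^33 = 3404^32 × 3404^1 ≡ 3456 × 3404 (mod 3880).
3456 × 3404 = 11764224 ≡ 64 (mod 3880).

64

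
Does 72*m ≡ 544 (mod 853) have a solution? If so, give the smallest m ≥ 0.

gcd(72, 853) = 1, so a unique solution mod 853 exists.
72⁻¹ ≡ 699 (mod 853).
m ≡ 699*544 ≡ 671 (mod 853).

671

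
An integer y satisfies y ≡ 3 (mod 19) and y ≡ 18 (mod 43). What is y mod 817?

19⁻¹ mod 43: 19×34 ≡ 1 (mod 43), so 19⁻¹ ≡ 34.
y = 3 + 19×((18 − 3)×34 mod 43) = 3 + 19×37 = 706.
Check: 706 mod 19 = 3, 706 mod 43 = 18. ✓

706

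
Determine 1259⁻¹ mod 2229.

2229 = 1*1259 + 970
1259 = 1*970 + 289
970 = 3*289 + 103
289 = 2*103 + 83
103 = 1*83 + 20
83 = 4*20 + 3
20 = 6*3 + 2
3 = 1*2 + 1
2 = 2*1 + 0
gcd(1259, 2229) = 1, so the inverse exists.
Bézout: 1 = −440*2229 + 779*1259.
So 1259⁻¹ ≡ 779 (mod 2229).

779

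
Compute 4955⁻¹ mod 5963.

By the extended Euclidean algorithm:
5963 = 1×4955 + 1008
4955 = 4×1008 + 923
1008 = 1×923 + 85
923 = 10×85 + 73
85 = 1×73 + 12
73 = 6×12 + 1
12 = 12×1 + 0
gcd(4955, 5963) = 1, so the inverse exists.
Bézout: 1 = −408×5963 + 491×4955.
So 4955⁻¹ ≡ 491 (mod 5963).

491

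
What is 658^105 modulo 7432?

By square-and-multiply:
658^1 ≡ 658 (mod 7432)
658^2 ≡ 658^2 = 432964 ≡ 1908 (mod 7432)
658^4 ≡ 1908^2 = 3640464 ≡ 6216 (mod 7432)
658^8 ≡ 6216^2 = 38638656 ≡ 7120 (mod 7432)
658^16 ≡ 7120^2 = 50694400 ≡ 728 (mod 7432)
658^32 ≡ 728^2 = 529984 ≡ 2312 (mod 7432)
658^64 ≡ 2312^2 = 5345344 ≡ 1736 (mod 7432)
658^105 = 658^64 · 658^32 · 658^8 · 658^1 ≡ 1736 · 2312 · 7120 · 658 (mod 7432).
Accumulate the product:
1736 · 2312 = 4013632 ≡ 352
352 · 7120 = 2506240 ≡ 1656
1656 · 658 = 1089648 ≡ 4576

4576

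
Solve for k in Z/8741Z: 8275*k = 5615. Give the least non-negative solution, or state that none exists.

gcd(8275, 8741) = 1, so a unique solution mod 8741 exists.
8275⁻¹ ≡ 8122 (mod 8741).
k ≡ 8122*5615 ≡ 3233 (mod 8741).

3233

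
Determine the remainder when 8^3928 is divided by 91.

1

Using repeated squaring:
3928 in binary is 111101011000, i.e. 3928 = 2048 + 1024 + 512 + 256 + 64 + 16 + 8.
8^1 ≡ 8 (mod 91)
8^2 ≡ 8^2 = 64 (mod 91)
8^4 ≡ 64^2 = 4096 ≡ 1 (mod 91)
8^8 ≡ 1^2 = 1 (mod 91)
8^16 ≡ 1^2 = 1 (mod 91)
8^32 ≡ 1^2 = 1 (mod 91)
8^64 ≡ 1^2 = 1 (mod 91)
8^128 ≡ 1^2 = 1 (mod 91)
8^256 ≡ 1^2 = 1 (mod 91)
8^512 ≡ 1^2 = 1 (mod 91)
8^1024 ≡ 1^2 = 1 (mod 91)
8^2048 ≡ 1^2 = 1 (mod 91)
8^3928 = 8^2048 × 8^1024 × 8^512 × 8^256 × 8^64 × 8^16 × 8^8 ≡ 1 × 1 × 1 × 1 × 1 × 1 × 1 (mod 91).
Accumulate the product:
1 × 1 = 1
1 × 1 = 1
1 × 1 = 1
1 × 1 = 1
1 × 1 = 1
1 × 1 = 1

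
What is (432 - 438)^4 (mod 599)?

432 - 438 = -6 ≡ 593 (mod 599)
(593)^4 ≡ 98 (mod 599)

98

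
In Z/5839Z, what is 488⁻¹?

2405

Apply the Euclidean algorithm and back-substitute:
5839 = 11*488 + 471
488 = 1*471 + 17
471 = 27*17 + 12
17 = 1*12 + 5
12 = 2*5 + 2
5 = 2*2 + 1
2 = 2*1 + 0
gcd(488, 5839) = 1, so the inverse exists.
Back-substitute for 1:
1 = 1*5 − 2*2
  = −2*12 + 5*5
  = 5*17 − 7*12
  = −7*471 + 194*17
  = 194*488 − 201*471
  = −201*5839 + 2405*488
So 488⁻¹ ≡ 2405 (mod 5839).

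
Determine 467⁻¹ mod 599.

Apply the Euclidean algorithm and back-substitute:
599 = 1×467 + 132
467 = 3×132 + 71
132 = 1×71 + 61
71 = 1×61 + 10
61 = 6×10 + 1
10 = 10×1 + 0
gcd(467, 599) = 1, so the inverse exists.
Back-substitute for 1:
1 = 1×61 − 6×10
  = −6×71 + 7×61
  = 7×132 − 13×71
  = −13×467 + 46×132
  = 46×599 − 59×467
So 467⁻¹ ≡ −59 ≡ 540 (mod 599).

540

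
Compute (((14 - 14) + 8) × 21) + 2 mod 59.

14 - 14 = 0
0 + 8 = 8
8 × 21 = 168 ≡ 50 (mod 59)
50 + 2 = 52

52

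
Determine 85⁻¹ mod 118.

By the extended Euclidean algorithm:
118 = 1·85 + 33
85 = 2·33 + 19
33 = 1·19 + 14
19 = 1·14 + 5
14 = 2·5 + 4
5 = 1·4 + 1
4 = 4·1 + 0
gcd(85, 118) = 1, so the inverse exists.
Bézout: 1 = −18·118 + 25·85.
So 85⁻¹ ≡ 25 (mod 118).

25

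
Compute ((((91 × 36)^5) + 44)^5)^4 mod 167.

108

91 × 36 = 3276 ≡ 103 (mod 167)
(103)^5 ≡ 40 (mod 167)
40 + 44 = 84
(84)^5 ≡ 47 (mod 167)
(47)^4 ≡ 108 (mod 167)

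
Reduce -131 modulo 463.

332

-131 = -1*463 + 332, so -131 ≡ 332 (mod 463).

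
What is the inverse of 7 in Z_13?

Run the extended Euclidean algorithm:
13 = 1×7 + 6
7 = 1×6 + 1
6 = 6×1 + 0
gcd(7, 13) = 1, so the inverse exists.
Back-substitute for 1:
1 = 1×7 − 1×6
  = −1×13 + 2×7
So 7⁻¹ ≡ 2 (mod 13).

2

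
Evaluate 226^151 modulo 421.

Using repeated squaring:
151 in binary is 10010111, i.e. 151 = 128 + 16 + 4 + 2 + 1.
226^1 ≡ 226 (mod 421)
226^2 ≡ 226^2 = 51076 ≡ 135 (mod 421)
226^4 ≡ 135^2 = 18225 ≡ 122 (mod 421)
226^8 ≡ 122^2 = 14884 ≡ 149 (mod 421)
226^16 ≡ 149^2 = 22201 ≡ 309 (mod 421)
226^32 ≡ 309^2 = 95481 ≡ 335 (mod 421)
226^64 ≡ 335^2 = 112225 ≡ 239 (mod 421)
226^128 ≡ 239^2 = 57121 ≡ 286 (mod 421)
226^151 = 226^128 · 226^16 · 226^4 · 226^2 · 226^1 ≡ 286 · 309 · 122 · 135 · 226 (mod 421).
Accumulate the product:
286 · 309 = 88374 ≡ 385
385 · 122 = 46970 ≡ 239
239 · 135 = 32265 ≡ 269
269 · 226 = 60794 ≡ 170

170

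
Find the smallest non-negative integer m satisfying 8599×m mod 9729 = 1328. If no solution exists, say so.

gcd(8599, 9729) = 1, so a unique solution mod 9729 exists.
8599⁻¹ ≡ 9376 (mod 9729).
m ≡ 9376×1328 ≡ 7937 (mod 9729).

7937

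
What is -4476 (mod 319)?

-4476 = -15*319 + 309, so -4476 ≡ 309 (mod 319).

309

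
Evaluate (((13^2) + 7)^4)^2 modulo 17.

(13)^2 ≡ 16 (mod 17)
16 + 7 = 23 ≡ 6 (mod 17)
(6)^4 ≡ 4 (mod 17)
(4)^2 ≡ 16 (mod 17)

16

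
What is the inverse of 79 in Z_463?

Apply the Euclidean algorithm and back-substitute:
463 = 5×79 + 68
79 = 1×68 + 11
68 = 6×11 + 2
11 = 5×2 + 1
2 = 2×1 + 0
gcd(79, 463) = 1, so the inverse exists.
Bézout: 1 = −36×463 + 211×79.
So 79⁻¹ ≡ 211 (mod 463).

211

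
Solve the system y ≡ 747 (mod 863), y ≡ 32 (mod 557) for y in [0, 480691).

863⁻¹ mod 557: 863*395 ≡ 1 (mod 557), so 863⁻¹ ≡ 395.
y = 747 + 863*((32 − 747)*395 mod 557) = 747 + 863*531 = 459000.

459000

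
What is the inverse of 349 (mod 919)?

919 = 2*349 + 221
349 = 1*221 + 128
221 = 1*128 + 93
128 = 1*93 + 35
93 = 2*35 + 23
35 = 1*23 + 12
23 = 1*12 + 11
12 = 1*11 + 1
11 = 11*1 + 0
gcd(349, 919) = 1, so the inverse exists.
Bézout: 1 = −30*919 + 79*349.
So 349⁻¹ ≡ 79 (mod 919).

79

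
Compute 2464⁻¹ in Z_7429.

7429 = 3×2464 + 37
2464 = 66×37 + 22
37 = 1×22 + 15
22 = 1×15 + 7
15 = 2×7 + 1
7 = 7×1 + 0
gcd(2464, 7429) = 1, so the inverse exists.
Back-substitute for 1:
1 = 1×15 − 2×7
  = −2×22 + 3×15
  = 3×37 − 5×22
  = −5×2464 + 333×37
  = 333×7429 − 1004×2464
So 2464⁻¹ ≡ −1004 ≡ 6425 (mod 7429).

6425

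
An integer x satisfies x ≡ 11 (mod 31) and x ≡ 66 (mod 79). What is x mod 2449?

1251

31⁻¹ mod 79: 31*51 ≡ 1 (mod 79), so 31⁻¹ ≡ 51.
x = 11 + 31*((66 − 11)*51 mod 79) = 11 + 31*40 = 1251.
Check: 1251 mod 31 = 11, 1251 mod 79 = 66. ✓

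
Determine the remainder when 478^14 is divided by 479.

1

Compute successive squares:
14 in binary is 1110, i.e. 14 = 8 + 4 + 2.
478^1 ≡ 478 (mod 479)
478^2 ≡ 478^2 = 228484 ≡ 1 (mod 479)
478^4 ≡ 1^2 = 1 (mod 479)
478^8 ≡ 1^2 = 1 (mod 479)
478^14 = 478^8 · 478^4 · 478^2 ≡ 1 · 1 · 1 (mod 479).
Accumulate the product:
1 · 1 = 1
1 · 1 = 1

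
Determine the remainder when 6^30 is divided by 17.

By square-and-multiply:
30 in binary is 11110, i.e. 30 = 16 + 8 + 4 + 2.
6^1 ≡ 6 (mod 17)
6^2 ≡ 6^2 = 36 ≡ 2 (mod 17)
6^4 ≡ 2^2 = 4 (mod 17)
6^8 ≡ 4^2 = 16 (mod 17)
6^16 ≡ 16^2 = 256 ≡ 1 (mod 17)
6^30 = 6^16 × 6^8 × 6^4 × 6^2 ≡ 1 × 16 × 4 × 2 (mod 17).
Accumulate the product:
1 × 16 = 16
16 × 4 = 64 ≡ 13
13 × 2 = 26 ≡ 9

9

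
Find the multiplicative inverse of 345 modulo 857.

857 = 2*345 + 167
345 = 2*167 + 11
167 = 15*11 + 2
11 = 5*2 + 1
2 = 2*1 + 0
gcd(345, 857) = 1, so the inverse exists.
Back-substitute for 1:
1 = 1*11 − 5*2
  = −5*167 + 76*11
  = 76*345 − 157*167
  = −157*857 + 390*345
So 345⁻¹ ≡ 390 (mod 857).

390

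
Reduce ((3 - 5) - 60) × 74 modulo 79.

3 - 5 = -2 ≡ 77 (mod 79)
77 - 60 = 17
17 × 74 = 1258 ≡ 73 (mod 79)

73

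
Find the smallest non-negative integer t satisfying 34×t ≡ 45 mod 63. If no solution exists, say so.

18

gcd(34, 63) = 1, so a unique solution mod 63 exists.
34⁻¹ ≡ 13 (mod 63).
t ≡ 13×45 ≡ 18 (mod 63).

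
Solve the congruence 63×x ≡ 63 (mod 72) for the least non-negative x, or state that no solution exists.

1

gcd(63, 72) = 9, and 9 | 63, so solutions exist.
Divide through by 9: 7×x = 7 (mod 8).
7⁻¹ ≡ 7 (mod 8).
x ≡ 7×7 ≡ 1 (mod 8).
The smallest non-negative solution is x = 1.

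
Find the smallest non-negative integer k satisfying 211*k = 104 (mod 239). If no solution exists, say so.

gcd(211, 239) = 1, so a unique solution mod 239 exists.
211⁻¹ ≡ 128 (mod 239).
k ≡ 128*104 ≡ 167 (mod 239).

167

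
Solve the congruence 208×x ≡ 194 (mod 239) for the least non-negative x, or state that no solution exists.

gcd(208, 239) = 1, so a unique solution mod 239 exists.
208⁻¹ ≡ 185 (mod 239).
x ≡ 185×194 ≡ 40 (mod 239).

40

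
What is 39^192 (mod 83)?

By square-and-multiply:
192 in binary is 11000000, i.e. 192 = 128 + 64.
39^1 ≡ 39 (mod 83)
39^2 ≡ 39^2 = 1521 ≡ 27 (mod 83)
39^4 ≡ 27^2 = 729 ≡ 65 (mod 83)
39^8 ≡ 65^2 = 4225 ≡ 75 (mod 83)
39^16 ≡ 75^2 = 5625 ≡ 64 (mod 83)
39^32 ≡ 64^2 = 4096 ≡ 29 (mod 83)
39^64 ≡ 29^2 = 841 ≡ 11 (mod 83)
39^128 ≡ 11^2 = 121 ≡ 38 (mod 83)
39^192 = 39^128 · 39^64 ≡ 38 · 11 (mod 83).
38 · 11 = 418 ≡ 3 (mod 83).

3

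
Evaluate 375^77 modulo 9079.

Using repeated squaring:
375^1 ≡ 375 (mod 9079)
375^2 ≡ 375^2 = 140625 ≡ 4440 (mod 9079)
375^4 ≡ 4440^2 = 19713600 ≡ 3091 (mod 9079)
375^8 ≡ 3091^2 = 9554281 ≡ 3173 (mod 9079)
375^16 ≡ 3173^2 = 10067929 ≡ 8397 (mod 9079)
375^32 ≡ 8397^2 = 70509609 ≡ 2095 (mod 9079)
375^64 ≡ 2095^2 = 4389025 ≡ 3868 (mod 9079)
375^77 = 375^64 · 375^8 · 375^4 · 375^1 ≡ 3868 · 3173 · 3091 · 375 (mod 9079).
Accumulate the product:
3868 · 3173 = 12273164 ≡ 7435
7435 · 3091 = 22981585 ≡ 2636
2636 · 375 = 988500 ≡ 7968

7968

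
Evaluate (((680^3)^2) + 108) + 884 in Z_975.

(680)^3 ≡ 350 (mod 975)
(350)^2 ≡ 625 (mod 975)
625 + 108 = 733
733 + 884 = 1617 ≡ 642 (mod 975)

642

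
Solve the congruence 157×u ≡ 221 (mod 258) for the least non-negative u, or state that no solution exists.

77

gcd(157, 258) = 1, so a unique solution mod 258 exists.
157⁻¹ ≡ 235 (mod 258).
u ≡ 235×221 ≡ 77 (mod 258).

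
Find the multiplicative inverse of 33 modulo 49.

3

Apply the Euclidean algorithm and back-substitute:
49 = 1×33 + 16
33 = 2×16 + 1
16 = 16×1 + 0
gcd(33, 49) = 1, so the inverse exists.
Back-substitute for 1:
1 = 1×33 − 2×16
  = −2×49 + 3×33
So 33⁻¹ ≡ 3 (mod 49).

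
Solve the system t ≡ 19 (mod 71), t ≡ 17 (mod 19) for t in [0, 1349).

587

71⁻¹ mod 19: 71·15 ≡ 1 (mod 19), so 71⁻¹ ≡ 15.
t = 19 + 71·((17 − 19)·15 mod 19) = 19 + 71·8 = 587.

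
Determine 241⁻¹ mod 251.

Apply the Euclidean algorithm and back-substitute:
251 = 1·241 + 10
241 = 24·10 + 1
10 = 10·1 + 0
gcd(241, 251) = 1, so the inverse exists.
Bézout: 1 = −24·251 + 25·241.
So 241⁻¹ ≡ 25 (mod 251).

25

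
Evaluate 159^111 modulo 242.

159

By square-and-multiply:
111 in binary is 1101111, i.e. 111 = 64 + 32 + 8 + 4 + 2 + 1.
159^1 ≡ 159 (mod 242)
159^2 ≡ 159^2 = 25281 ≡ 113 (mod 242)
159^4 ≡ 113^2 = 12769 ≡ 185 (mod 242)
159^8 ≡ 185^2 = 34225 ≡ 103 (mod 242)
159^16 ≡ 103^2 = 10609 ≡ 203 (mod 242)
159^32 ≡ 203^2 = 41209 ≡ 69 (mod 242)
159^64 ≡ 69^2 = 4761 ≡ 163 (mod 242)
159^111 = 159^64 × 159^32 × 159^8 × 159^4 × 159^2 × 159^1 ≡ 163 × 69 × 103 × 185 × 113 × 159 (mod 242).
Accumulate the product:
163 × 69 = 11247 ≡ 115
115 × 103 = 11845 ≡ 229
229 × 185 = 42365 ≡ 15
15 × 113 = 1695 ≡ 1
1 × 159 = 159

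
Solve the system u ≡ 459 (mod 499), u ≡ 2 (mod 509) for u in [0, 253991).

201057

499⁻¹ mod 509: 499×458 ≡ 1 (mod 509), so 499⁻¹ ≡ 458.
u = 459 + 499×((2 − 459)×458 mod 509) = 459 + 499×402 = 201057.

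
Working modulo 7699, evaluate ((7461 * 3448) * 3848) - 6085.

710

7461 * 3448 = 25725528 ≡ 3169 (mod 7699)
3169 * 3848 = 12194312 ≡ 6795 (mod 7699)
6795 - 6085 = 710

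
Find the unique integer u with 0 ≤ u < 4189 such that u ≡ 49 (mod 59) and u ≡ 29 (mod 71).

2940

59⁻¹ mod 71: 59×65 ≡ 1 (mod 71), so 59⁻¹ ≡ 65.
u = 49 + 59×((29 − 49)×65 mod 71) = 49 + 59×49 = 2940.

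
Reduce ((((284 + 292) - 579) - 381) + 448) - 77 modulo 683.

670

284 + 292 = 576
576 - 579 = -3 ≡ 680 (mod 683)
680 - 381 = 299
299 + 448 = 747 ≡ 64 (mod 683)
64 - 77 = -13 ≡ 670 (mod 683)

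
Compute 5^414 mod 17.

Compute successive squares:
414 in binary is 110011110, i.e. 414 = 256 + 128 + 16 + 8 + 4 + 2.
5^1 ≡ 5 (mod 17)
5^2 ≡ 5^2 = 25 ≡ 8 (mod 17)
5^4 ≡ 8^2 = 64 ≡ 13 (mod 17)
5^8 ≡ 13^2 = 169 ≡ 16 (mod 17)
5^16 ≡ 16^2 = 256 ≡ 1 (mod 17)
5^32 ≡ 1^2 = 1 (mod 17)
5^64 ≡ 1^2 = 1 (mod 17)
5^128 ≡ 1^2 = 1 (mod 17)
5^256 ≡ 1^2 = 1 (mod 17)
5^414 = 5^256 · 5^128 · 5^16 · 5^8 · 5^4 · 5^2 ≡ 1 · 1 · 1 · 16 · 13 · 8 (mod 17).
Accumulate the product:
1 · 1 = 1
1 · 1 = 1
1 · 16 = 16
16 · 13 = 208 ≡ 4
4 · 8 = 32 ≡ 15

15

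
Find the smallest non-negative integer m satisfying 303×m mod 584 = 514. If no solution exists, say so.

gcd(303, 584) = 1, so a unique solution mod 584 exists.
303⁻¹ ≡ 239 (mod 584).
m ≡ 239×514 ≡ 206 (mod 584).

206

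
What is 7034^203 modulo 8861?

2043

Compute successive squares:
7034^1 ≡ 7034 (mod 8861)
7034^2 ≡ 7034^2 = 49477156 ≡ 6193 (mod 8861)
7034^4 ≡ 6193^2 = 38353249 ≡ 2841 (mod 8861)
7034^8 ≡ 2841^2 = 8071281 ≡ 7771 (mod 8861)
7034^16 ≡ 7771^2 = 60388441 ≡ 726 (mod 8861)
7034^32 ≡ 726^2 = 527076 ≡ 4277 (mod 8861)
7034^64 ≡ 4277^2 = 18292729 ≡ 3625 (mod 8861)
7034^128 ≡ 3625^2 = 13140625 ≡ 8623 (mod 8861)
7034^203 = 7034^128 × 7034^64 × 7034^8 × 7034^2 × 7034^1 ≡ 8623 × 3625 × 7771 × 6193 × 7034 (mod 8861).
Accumulate the product:
8623 × 3625 = 31258375 ≡ 5628
5628 × 7771 = 43735188 ≡ 6153
6153 × 6193 = 38105529 ≡ 3229
3229 × 7034 = 22712786 ≡ 2043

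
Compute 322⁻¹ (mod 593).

Apply the Euclidean algorithm and back-substitute:
593 = 1×322 + 271
322 = 1×271 + 51
271 = 5×51 + 16
51 = 3×16 + 3
16 = 5×3 + 1
3 = 3×1 + 0
gcd(322, 593) = 1, so the inverse exists.
Back-substitute for 1:
1 = 1×16 − 5×3
  = −5×51 + 16×16
  = 16×271 − 85×51
  = −85×322 + 101×271
  = 101×593 − 186×322
So 322⁻¹ ≡ −186 ≡ 407 (mod 593).

407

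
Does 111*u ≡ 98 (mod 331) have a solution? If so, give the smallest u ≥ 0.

gcd(111, 331) = 1, so a unique solution mod 331 exists.
111⁻¹ ≡ 167 (mod 331).
u ≡ 167*98 ≡ 147 (mod 331).

147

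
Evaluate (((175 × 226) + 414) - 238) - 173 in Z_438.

133

175 × 226 = 39550 ≡ 130 (mod 438)
130 + 414 = 544 ≡ 106 (mod 438)
106 - 238 = -132 ≡ 306 (mod 438)
306 - 173 = 133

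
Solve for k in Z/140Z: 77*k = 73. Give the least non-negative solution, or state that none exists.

gcd(77, 140) = 7, and 7 does not divide 73.
So the congruence has no solution.

no solution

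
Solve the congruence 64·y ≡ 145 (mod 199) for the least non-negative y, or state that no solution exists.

gcd(64, 199) = 1, so a unique solution mod 199 exists.
64⁻¹ ≡ 28 (mod 199).
y ≡ 28·145 ≡ 80 (mod 199).

80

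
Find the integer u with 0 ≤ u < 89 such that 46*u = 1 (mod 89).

60

Run the extended Euclidean algorithm:
89 = 1*46 + 43
46 = 1*43 + 3
43 = 14*3 + 1
3 = 3*1 + 0
gcd(46, 89) = 1, so the inverse exists.
Back-substitute for 1:
1 = 1*43 − 14*3
  = −14*46 + 15*43
  = 15*89 − 29*46
So 46⁻¹ ≡ −29 ≡ 60 (mod 89).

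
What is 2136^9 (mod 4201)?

By square-and-multiply:
2136^1 ≡ 2136 (mod 4201)
2136^2 ≡ 2136^2 = 4562496 ≡ 210 (mod 4201)
2136^4 ≡ 210^2 = 44100 ≡ 2090 (mod 4201)
2136^8 ≡ 2090^2 = 4368100 ≡ 3261 (mod 4201)
2136^9 = 2136^8 · 2136^1 ≡ 3261 · 2136 (mod 4201).
3261 · 2136 = 6965496 ≡ 238 (mod 4201).

238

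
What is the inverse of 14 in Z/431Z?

154

431 = 30*14 + 11
14 = 1*11 + 3
11 = 3*3 + 2
3 = 1*2 + 1
2 = 2*1 + 0
gcd(14, 431) = 1, so the inverse exists.
Back-substitute for 1:
1 = 1*3 − 1*2
  = −1*11 + 4*3
  = 4*14 − 5*11
  = −5*431 + 154*14
So 14⁻¹ ≡ 154 (mod 431).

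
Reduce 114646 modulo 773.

242

114646 = 148*773 + 242, so 114646 ≡ 242 (mod 773).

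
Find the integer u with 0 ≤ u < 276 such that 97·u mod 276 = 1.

By the extended Euclidean algorithm:
276 = 2×97 + 82
97 = 1×82 + 15
82 = 5×15 + 7
15 = 2×7 + 1
7 = 7×1 + 0
gcd(97, 276) = 1, so the inverse exists.
Back-substitute for 1:
1 = 1×15 − 2×7
  = −2×82 + 11×15
  = 11×97 − 13×82
  = −13×276 + 37×97
So 97⁻¹ ≡ 37 (mod 276).

37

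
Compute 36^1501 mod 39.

By square-and-multiply:
1501 in binary is 10111011101, i.e. 1501 = 1024 + 256 + 128 + 64 + 16 + 8 + 4 + 1.
36^1 ≡ 36 (mod 39)
36^2 ≡ 36^2 = 1296 ≡ 9 (mod 39)
36^4 ≡ 9^2 = 81 ≡ 3 (mod 39)
36^8 ≡ 3^2 = 9 (mod 39)
36^16 ≡ 9^2 = 81 ≡ 3 (mod 39)
36^32 ≡ 3^2 = 9 (mod 39)
36^64 ≡ 9^2 = 81 ≡ 3 (mod 39)
36^128 ≡ 3^2 = 9 (mod 39)
36^256 ≡ 9^2 = 81 ≡ 3 (mod 39)
36^512 ≡ 3^2 = 9 (mod 39)
36^1024 ≡ 9^2 = 81 ≡ 3 (mod 39)
36^1501 = 36^1024 · 36^256 · 36^128 · 36^64 · 36^16 · 36^8 · 36^4 · 36^1 ≡ 3 · 3 · 9 · 3 · 3 · 9 · 3 · 36 (mod 39).
Accumulate the product:
3 · 3 = 9
9 · 9 = 81 ≡ 3
3 · 3 = 9
9 · 3 = 27
27 · 9 = 243 ≡ 9
9 · 3 = 27
27 · 36 = 972 ≡ 36

36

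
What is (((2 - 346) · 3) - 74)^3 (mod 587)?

2 - 346 = -344 ≡ 243 (mod 587)
243 · 3 = 729 ≡ 142 (mod 587)
142 - 74 = 68
(68)^3 ≡ 387 (mod 587)

387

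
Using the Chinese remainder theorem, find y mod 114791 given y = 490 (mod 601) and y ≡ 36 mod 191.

31742

601⁻¹ mod 191: 601·116 ≡ 1 (mod 191), so 601⁻¹ ≡ 116.
y = 490 + 601·((36 − 490)·116 mod 191) = 490 + 601·52 = 31742.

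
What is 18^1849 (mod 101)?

18^1 ≡ 18 (mod 101)
18^2 ≡ 18^2 = 324 ≡ 21 (mod 101)
18^4 ≡ 21^2 = 441 ≡ 37 (mod 101)
18^8 ≡ 37^2 = 1369 ≡ 56 (mod 101)
18^16 ≡ 56^2 = 3136 ≡ 5 (mod 101)
18^32 ≡ 5^2 = 25 (mod 101)
18^64 ≡ 25^2 = 625 ≡ 19 (mod 101)
18^128 ≡ 19^2 = 361 ≡ 58 (mod 101)
18^256 ≡ 58^2 = 3364 ≡ 31 (mod 101)
18^512 ≡ 31^2 = 961 ≡ 52 (mod 101)
18^1024 ≡ 52^2 = 2704 ≡ 78 (mod 101)
18^1849 = 18^1024 × 18^512 × 18^256 × 18^32 × 18^16 × 18^8 × 18^1 ≡ 78 × 52 × 31 × 25 × 5 × 56 × 18 (mod 101).
Accumulate the product:
78 × 52 = 4056 ≡ 16
16 × 31 = 496 ≡ 92
92 × 25 = 2300 ≡ 78
78 × 5 = 390 ≡ 87
87 × 56 = 4872 ≡ 24
24 × 18 = 432 ≡ 28

28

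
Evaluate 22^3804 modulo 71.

Compute successive squares:
3804 in binary is 111011011100, i.e. 3804 = 2048 + 1024 + 512 + 128 + 64 + 16 + 8 + 4.
22^1 ≡ 22 (mod 71)
22^2 ≡ 22^2 = 484 ≡ 58 (mod 71)
22^4 ≡ 58^2 = 3364 ≡ 27 (mod 71)
22^8 ≡ 27^2 = 729 ≡ 19 (mod 71)
22^16 ≡ 19^2 = 361 ≡ 6 (mod 71)
22^32 ≡ 6^2 = 36 (mod 71)
22^64 ≡ 36^2 = 1296 ≡ 18 (mod 71)
22^128 ≡ 18^2 = 324 ≡ 40 (mod 71)
22^256 ≡ 40^2 = 1600 ≡ 38 (mod 71)
22^512 ≡ 38^2 = 1444 ≡ 24 (mod 71)
22^1024 ≡ 24^2 = 576 ≡ 8 (mod 71)
22^2048 ≡ 8^2 = 64 (mod 71)
22^3804 = 22^2048 * 22^1024 * 22^512 * 22^128 * 22^64 * 22^16 * 22^8 * 22^4 ≡ 64 * 8 * 24 * 40 * 18 * 6 * 19 * 27 (mod 71).
Accumulate the product:
64 * 8 = 512 ≡ 15
15 * 24 = 360 ≡ 5
5 * 40 = 200 ≡ 58
58 * 18 = 1044 ≡ 50
50 * 6 = 300 ≡ 16
16 * 19 = 304 ≡ 20
20 * 27 = 540 ≡ 43

43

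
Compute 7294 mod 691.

7294 = 10*691 + 384, so 7294 ≡ 384 (mod 691).

384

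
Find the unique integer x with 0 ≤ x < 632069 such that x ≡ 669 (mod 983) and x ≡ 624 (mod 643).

983⁻¹ mod 643: 983*365 ≡ 1 (mod 643), so 983⁻¹ ≡ 365.
x = 669 + 983*((624 − 669)*365 mod 643) = 669 + 983*293 = 288688.
Check: 288688 mod 983 = 669, 288688 mod 643 = 624. ✓

288688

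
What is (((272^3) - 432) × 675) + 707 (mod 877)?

(272)^3 ≡ 6 (mod 877)
6 - 432 = -426 ≡ 451 (mod 877)
451 × 675 = 304425 ≡ 106 (mod 877)
106 + 707 = 813

813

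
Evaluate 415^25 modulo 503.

Using repeated squaring:
415^1 ≡ 415 (mod 503)
415^2 ≡ 415^2 = 172225 ≡ 199 (mod 503)
415^4 ≡ 199^2 = 39601 ≡ 367 (mod 503)
415^8 ≡ 367^2 = 134689 ≡ 388 (mod 503)
415^16 ≡ 388^2 = 150544 ≡ 147 (mod 503)
415^25 = 415^16 × 415^8 × 415^1 ≡ 147 × 388 × 415 (mod 503).
Accumulate the product:
147 × 388 = 57036 ≡ 197
197 × 415 = 81755 ≡ 269

269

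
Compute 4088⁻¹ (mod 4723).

4723 = 1·4088 + 635
4088 = 6·635 + 278
635 = 2·278 + 79
278 = 3·79 + 41
79 = 1·41 + 38
41 = 1·38 + 3
38 = 12·3 + 2
3 = 1·2 + 1
2 = 2·1 + 0
gcd(4088, 4723) = 1, so the inverse exists.
Bézout: 1 = −1397·4723 + 1614·4088.
So 4088⁻¹ ≡ 1614 (mod 4723).

1614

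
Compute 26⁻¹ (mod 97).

56

Run the extended Euclidean algorithm:
97 = 3·26 + 19
26 = 1·19 + 7
19 = 2·7 + 5
7 = 1·5 + 2
5 = 2·2 + 1
2 = 2·1 + 0
gcd(26, 97) = 1, so the inverse exists.
Bézout: 1 = 11·97 − 41·26.
So 26⁻¹ ≡ −41 ≡ 56 (mod 97).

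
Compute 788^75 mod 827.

712

Using repeated squaring:
75 in binary is 1001011, i.e. 75 = 64 + 8 + 2 + 1.
788^1 ≡ 788 (mod 827)
788^2 ≡ 788^2 = 620944 ≡ 694 (mod 827)
788^4 ≡ 694^2 = 481636 ≡ 322 (mod 827)
788^8 ≡ 322^2 = 103684 ≡ 309 (mod 827)
788^16 ≡ 309^2 = 95481 ≡ 376 (mod 827)
788^32 ≡ 376^2 = 141376 ≡ 786 (mod 827)
788^64 ≡ 786^2 = 617796 ≡ 27 (mod 827)
788^75 = 788^64 * 788^8 * 788^2 * 788^1 ≡ 27 * 309 * 694 * 788 (mod 827).
Accumulate the product:
27 * 309 = 8343 ≡ 73
73 * 694 = 50662 ≡ 215
215 * 788 = 169420 ≡ 712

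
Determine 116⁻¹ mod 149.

Apply the Euclidean algorithm and back-substitute:
149 = 1×116 + 33
116 = 3×33 + 17
33 = 1×17 + 16
17 = 1×16 + 1
16 = 16×1 + 0
gcd(116, 149) = 1, so the inverse exists.
Bézout: 1 = −7×149 + 9×116.
So 116⁻¹ ≡ 9 (mod 149).

9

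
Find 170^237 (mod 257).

Compute successive squares:
237 in binary is 11101101, i.e. 237 = 128 + 64 + 32 + 8 + 4 + 1.
170^1 ≡ 170 (mod 257)
170^2 ≡ 170^2 = 28900 ≡ 116 (mod 257)
170^4 ≡ 116^2 = 13456 ≡ 92 (mod 257)
170^8 ≡ 92^2 = 8464 ≡ 240 (mod 257)
170^16 ≡ 240^2 = 57600 ≡ 32 (mod 257)
170^32 ≡ 32^2 = 1024 ≡ 253 (mod 257)
170^64 ≡ 253^2 = 64009 ≡ 16 (mod 257)
170^128 ≡ 16^2 = 256 (mod 257)
170^237 = 170^128 × 170^64 × 170^32 × 170^8 × 170^4 × 170^1 ≡ 256 × 16 × 253 × 240 × 92 × 170 (mod 257).
Accumulate the product:
256 × 16 = 4096 ≡ 241
241 × 253 = 60973 ≡ 64
64 × 240 = 15360 ≡ 197
197 × 92 = 18124 ≡ 134
134 × 170 = 22780 ≡ 164

164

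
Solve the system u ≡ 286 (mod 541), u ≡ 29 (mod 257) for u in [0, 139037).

286

541⁻¹ mod 257: 541×238 ≡ 1 (mod 257), so 541⁻¹ ≡ 238.
u = 286 + 541×((29 − 286)×238 mod 257) = 286 + 541×0 = 286.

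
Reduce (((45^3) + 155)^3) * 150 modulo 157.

64

(45)^3 ≡ 65 (mod 157)
65 + 155 = 220 ≡ 63 (mod 157)
(63)^3 ≡ 103 (mod 157)
103 * 150 = 15450 ≡ 64 (mod 157)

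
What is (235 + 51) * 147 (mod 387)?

246

235 + 51 = 286
286 * 147 = 42042 ≡ 246 (mod 387)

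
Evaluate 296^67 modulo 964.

Compute successive squares:
296^1 ≡ 296 (mod 964)
296^2 ≡ 296^2 = 87616 ≡ 856 (mod 964)
296^4 ≡ 856^2 = 732736 ≡ 96 (mod 964)
296^8 ≡ 96^2 = 9216 ≡ 540 (mod 964)
296^16 ≡ 540^2 = 291600 ≡ 472 (mod 964)
296^32 ≡ 472^2 = 222784 ≡ 100 (mod 964)
296^64 ≡ 100^2 = 10000 ≡ 360 (mod 964)
296^67 = 296^64 * 296^2 * 296^1 ≡ 360 * 856 * 296 (mod 964).
Accumulate the product:
360 * 856 = 308160 ≡ 644
644 * 296 = 190624 ≡ 716

716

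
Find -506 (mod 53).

-506 = -10×53 + 24, so -506 ≡ 24 (mod 53).

24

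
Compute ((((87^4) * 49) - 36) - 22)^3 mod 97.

69

(87)^4 ≡ 9 (mod 97)
9 * 49 = 441 ≡ 53 (mod 97)
53 - 36 = 17
17 - 22 = -5 ≡ 92 (mod 97)
(92)^3 ≡ 69 (mod 97)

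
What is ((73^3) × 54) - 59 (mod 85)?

44

(73)^3 ≡ 57 (mod 85)
57 × 54 = 3078 ≡ 18 (mod 85)
18 - 59 = -41 ≡ 44 (mod 85)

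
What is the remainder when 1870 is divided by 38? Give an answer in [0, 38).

1870 = 49*38 + 8, so 1870 ≡ 8 (mod 38).

8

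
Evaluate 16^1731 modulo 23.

By square-and-multiply:
1731 in binary is 11011000011, i.e. 1731 = 1024 + 512 + 128 + 64 + 2 + 1.
16^1 ≡ 16 (mod 23)
16^2 ≡ 16^2 = 256 ≡ 3 (mod 23)
16^4 ≡ 3^2 = 9 (mod 23)
16^8 ≡ 9^2 = 81 ≡ 12 (mod 23)
16^16 ≡ 12^2 = 144 ≡ 6 (mod 23)
16^32 ≡ 6^2 = 36 ≡ 13 (mod 23)
16^64 ≡ 13^2 = 169 ≡ 8 (mod 23)
16^128 ≡ 8^2 = 64 ≡ 18 (mod 23)
16^256 ≡ 18^2 = 324 ≡ 2 (mod 23)
16^512 ≡ 2^2 = 4 (mod 23)
16^1024 ≡ 4^2 = 16 (mod 23)
16^1731 = 16^1024 · 16^512 · 16^128 · 16^64 · 16^2 · 16^1 ≡ 16 · 4 · 18 · 8 · 3 · 16 (mod 23).
Accumulate the product:
16 · 4 = 64 ≡ 18
18 · 18 = 324 ≡ 2
2 · 8 = 16
16 · 3 = 48 ≡ 2
2 · 16 = 32 ≡ 9

9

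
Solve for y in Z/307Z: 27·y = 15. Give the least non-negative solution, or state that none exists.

137

gcd(27, 307) = 1, so a unique solution mod 307 exists.
27⁻¹ ≡ 91 (mod 307).
y ≡ 91·15 ≡ 137 (mod 307).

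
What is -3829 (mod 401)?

181

-3829 = -10·401 + 181, so -3829 ≡ 181 (mod 401).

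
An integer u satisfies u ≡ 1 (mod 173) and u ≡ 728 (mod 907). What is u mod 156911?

26124

173⁻¹ mod 907: 173·367 ≡ 1 (mod 907), so 173⁻¹ ≡ 367.
u = 1 + 173·((728 − 1)·367 mod 907) = 1 + 173·151 = 26124.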